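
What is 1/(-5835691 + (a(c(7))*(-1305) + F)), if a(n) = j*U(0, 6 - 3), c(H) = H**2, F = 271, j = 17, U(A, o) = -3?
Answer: -1/5768865 ≈ -1.7334e-7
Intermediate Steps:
a(n) = -51 (a(n) = 17*(-3) = -51)
1/(-5835691 + (a(c(7))*(-1305) + F)) = 1/(-5835691 + (-51*(-1305) + 271)) = 1/(-5835691 + (66555 + 271)) = 1/(-5835691 + 66826) = 1/(-5768865) = -1/5768865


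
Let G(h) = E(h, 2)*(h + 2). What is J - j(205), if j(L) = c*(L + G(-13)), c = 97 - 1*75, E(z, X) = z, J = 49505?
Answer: 41849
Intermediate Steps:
c = 22 (c = 97 - 75 = 22)
G(h) = h*(2 + h) (G(h) = h*(h + 2) = h*(2 + h))
j(L) = 3146 + 22*L (j(L) = 22*(L - 13*(2 - 13)) = 22*(L - 13*(-11)) = 22*(L + 143) = 22*(143 + L) = 3146 + 22*L)
J - j(205) = 49505 - (3146 + 22*205) = 49505 - (3146 + 4510) = 49505 - 1*7656 = 49505 - 7656 = 41849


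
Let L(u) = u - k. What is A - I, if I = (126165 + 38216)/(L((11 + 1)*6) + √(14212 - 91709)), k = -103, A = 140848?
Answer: 2171428683/15446 + 23483*I*√77497/15446 ≈ 1.4058e+5 + 423.23*I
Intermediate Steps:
L(u) = 103 + u (L(u) = u - 1*(-103) = u + 103 = 103 + u)
I = 164381/(175 + I*√77497) (I = (126165 + 38216)/((103 + (11 + 1)*6) + √(14212 - 91709)) = 164381/((103 + 12*6) + √(-77497)) = 164381/((103 + 72) + I*√77497) = 164381/(175 + I*√77497) ≈ 266.06 - 423.23*I)
A - I = 140848 - (4109525/15446 - 23483*I*√77497/15446) = 140848 + (-4109525/15446 + 23483*I*√77497/15446) = 2171428683/15446 + 23483*I*√77497/15446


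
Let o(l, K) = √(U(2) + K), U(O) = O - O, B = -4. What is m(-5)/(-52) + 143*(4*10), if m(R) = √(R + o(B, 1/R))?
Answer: 5720 - √(-125 + 5*I*√5)/260 ≈ 5720.0 - 0.043044*I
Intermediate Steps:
U(O) = 0
o(l, K) = √K (o(l, K) = √(0 + K) = √K)
m(R) = √(R + √(1/R))
m(-5)/(-52) + 143*(4*10) = √(-5 + √(1/(-5)))/(-52) + 143*(4*10) = √(-5 + √(-⅕))*(-1/52) + 143*40 = √(-5 + I*√5/5)*(-1/52) + 5720 = -√(-5 + I*√5/5)/52 + 5720 = 5720 - √(-5 + I*√5/5)/52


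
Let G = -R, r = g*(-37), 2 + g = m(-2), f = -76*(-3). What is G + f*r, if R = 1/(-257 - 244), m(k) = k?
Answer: 16905745/501 ≈ 33744.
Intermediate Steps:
f = 228
g = -4 (g = -2 - 2 = -4)
r = 148 (r = -4*(-37) = 148)
R = -1/501 (R = 1/(-501) = -1/501 ≈ -0.0019960)
G = 1/501 (G = -1*(-1/501) = 1/501 ≈ 0.0019960)
G + f*r = 1/501 + 228*148 = 1/501 + 33744 = 16905745/501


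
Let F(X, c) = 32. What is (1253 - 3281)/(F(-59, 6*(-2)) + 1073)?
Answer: -156/85 ≈ -1.8353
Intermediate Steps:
(1253 - 3281)/(F(-59, 6*(-2)) + 1073) = (1253 - 3281)/(32 + 1073) = -2028/1105 = -2028*1/1105 = -156/85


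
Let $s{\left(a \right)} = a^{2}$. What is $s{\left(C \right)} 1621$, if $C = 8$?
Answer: $103744$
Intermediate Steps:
$s{\left(C \right)} 1621 = 8^{2} \cdot 1621 = 64 \cdot 1621 = 103744$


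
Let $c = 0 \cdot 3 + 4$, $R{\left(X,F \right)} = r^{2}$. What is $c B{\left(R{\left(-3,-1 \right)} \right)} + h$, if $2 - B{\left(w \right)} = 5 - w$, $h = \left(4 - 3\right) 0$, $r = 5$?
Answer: $88$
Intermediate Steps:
$R{\left(X,F \right)} = 25$ ($R{\left(X,F \right)} = 5^{2} = 25$)
$h = 0$ ($h = 1 \cdot 0 = 0$)
$B{\left(w \right)} = -3 + w$ ($B{\left(w \right)} = 2 - \left(5 - w\right) = 2 + \left(-5 + w\right) = -3 + w$)
$c = 4$ ($c = 0 + 4 = 4$)
$c B{\left(R{\left(-3,-1 \right)} \right)} + h = 4 \left(-3 + 25\right) + 0 = 4 \cdot 22 + 0 = 88 + 0 = 88$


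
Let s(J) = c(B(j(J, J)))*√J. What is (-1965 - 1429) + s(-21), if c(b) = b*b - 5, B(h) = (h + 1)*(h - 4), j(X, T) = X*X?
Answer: -3394 + 37308467711*I*√21 ≈ -3394.0 + 1.7097e+11*I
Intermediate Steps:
j(X, T) = X²
B(h) = (1 + h)*(-4 + h)
c(b) = -5 + b² (c(b) = b² - 5 = -5 + b²)
s(J) = √J*(-5 + (-4 + J⁴ - 3*J²)²) (s(J) = (-5 + (-4 + (J²)² - 3*J²)²)*√J = (-5 + (-4 + J⁴ - 3*J²)²)*√J = √J*(-5 + (-4 + J⁴ - 3*J²)²))
(-1965 - 1429) + s(-21) = (-1965 - 1429) + √(-21)*(-5 + (4 - 1*(-21)⁴ + 3*(-21)²)²) = -3394 + (I*√21)*(-5 + (4 - 1*194481 + 3*441)²) = -3394 + (I*√21)*(-5 + (4 - 194481 + 1323)²) = -3394 + (I*√21)*(-5 + (-193154)²) = -3394 + (I*√21)*(-5 + 37308467716) = -3394 + (I*√21)*37308467711 = -3394 + 37308467711*I*√21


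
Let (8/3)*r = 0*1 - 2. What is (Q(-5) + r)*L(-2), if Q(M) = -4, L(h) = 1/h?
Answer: 19/8 ≈ 2.3750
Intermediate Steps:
L(h) = 1/h
r = -¾ (r = 3*(0*1 - 2)/8 = 3*(0 - 2)/8 = (3/8)*(-2) = -¾ ≈ -0.75000)
(Q(-5) + r)*L(-2) = (-4 - ¾)/(-2) = -19/4*(-½) = 19/8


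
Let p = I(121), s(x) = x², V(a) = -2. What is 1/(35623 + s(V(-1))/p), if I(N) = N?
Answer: 121/4310387 ≈ 2.8072e-5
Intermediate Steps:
p = 121
1/(35623 + s(V(-1))/p) = 1/(35623 + (-2)²/121) = 1/(35623 + 4*(1/121)) = 1/(35623 + 4/121) = 1/(4310387/121) = 121/4310387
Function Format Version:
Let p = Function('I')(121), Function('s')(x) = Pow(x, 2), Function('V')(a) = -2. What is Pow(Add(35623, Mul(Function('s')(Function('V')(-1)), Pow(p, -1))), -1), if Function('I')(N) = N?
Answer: Rational(121, 4310387) ≈ 2.8072e-5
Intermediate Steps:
p = 121
Pow(Add(35623, Mul(Function('s')(Function('V')(-1)), Pow(p, -1))), -1) = Pow(Add(35623, Mul(Pow(-2, 2), Pow(121, -1))), -1) = Pow(Add(35623, Mul(4, Rational(1, 121))), -1) = Pow(Add(35623, Rational(4, 121)), -1) = Pow(Rational(4310387, 121), -1) = Rational(121, 4310387)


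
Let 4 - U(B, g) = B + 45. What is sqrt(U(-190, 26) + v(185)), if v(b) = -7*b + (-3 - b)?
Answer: I*sqrt(1334) ≈ 36.524*I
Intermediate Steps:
U(B, g) = -41 - B (U(B, g) = 4 - (B + 45) = 4 - (45 + B) = 4 + (-45 - B) = -41 - B)
v(b) = -3 - 8*b
sqrt(U(-190, 26) + v(185)) = sqrt((-41 - 1*(-190)) + (-3 - 8*185)) = sqrt((-41 + 190) + (-3 - 1480)) = sqrt(149 - 1483) = sqrt(-1334) = I*sqrt(1334)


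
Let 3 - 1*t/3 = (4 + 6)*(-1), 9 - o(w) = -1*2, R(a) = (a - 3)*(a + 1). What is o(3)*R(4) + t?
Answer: 94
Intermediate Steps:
R(a) = (1 + a)*(-3 + a) (R(a) = (-3 + a)*(1 + a) = (1 + a)*(-3 + a))
o(w) = 11 (o(w) = 9 - (-1)*2 = 9 - 1*(-2) = 9 + 2 = 11)
t = 39 (t = 9 - 3*(4 + 6)*(-1) = 9 - 30*(-1) = 9 - 3*(-10) = 9 + 30 = 39)
o(3)*R(4) + t = 11*(-3 + 4² - 2*4) + 39 = 11*(-3 + 16 - 8) + 39 = 11*5 + 39 = 55 + 39 = 94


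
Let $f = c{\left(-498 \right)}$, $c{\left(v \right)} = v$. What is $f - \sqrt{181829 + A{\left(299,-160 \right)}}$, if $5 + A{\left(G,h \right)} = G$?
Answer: $-498 - \sqrt{182123} \approx -924.76$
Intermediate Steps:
$A{\left(G,h \right)} = -5 + G$
$f = -498$
$f - \sqrt{181829 + A{\left(299,-160 \right)}} = -498 - \sqrt{181829 + \left(-5 + 299\right)} = -498 - \sqrt{181829 + 294} = -498 - \sqrt{182123}$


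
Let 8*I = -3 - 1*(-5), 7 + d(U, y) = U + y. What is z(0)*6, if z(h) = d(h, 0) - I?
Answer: -87/2 ≈ -43.500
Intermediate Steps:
d(U, y) = -7 + U + y (d(U, y) = -7 + (U + y) = -7 + U + y)
I = ¼ (I = (-3 - 1*(-5))/8 = (-3 + 5)/8 = (⅛)*2 = ¼ ≈ 0.25000)
z(h) = -29/4 + h (z(h) = (-7 + h + 0) - 1*¼ = (-7 + h) - ¼ = -29/4 + h)
z(0)*6 = (-29/4 + 0)*6 = -29/4*6 = -87/2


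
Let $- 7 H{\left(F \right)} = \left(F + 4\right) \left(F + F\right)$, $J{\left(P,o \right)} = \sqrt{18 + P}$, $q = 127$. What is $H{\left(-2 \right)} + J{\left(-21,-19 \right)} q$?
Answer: $\frac{8}{7} + 127 i \sqrt{3} \approx 1.1429 + 219.97 i$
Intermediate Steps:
$H{\left(F \right)} = - \frac{2 F \left(4 + F\right)}{7}$ ($H{\left(F \right)} = - \frac{\left(F + 4\right) \left(F + F\right)}{7} = - \frac{\left(4 + F\right) 2 F}{7} = - \frac{2 F \left(4 + F\right)}{7}$)
$H{\left(-2 \right)} + J{\left(-21,-19 \right)} q = \left(- \frac{2}{7}\right) \left(-2\right) \left(4 - 2\right) + \sqrt{18 - 21} \cdot 127 = \left(- \frac{2}{7}\right) \left(-2\right) 2 + \sqrt{-3} \cdot 127 = \frac{8}{7} + i \sqrt{3} \cdot 127 = \frac{8}{7} + 127 i \sqrt{3}$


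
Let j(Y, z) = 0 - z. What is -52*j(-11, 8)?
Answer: 416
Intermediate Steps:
j(Y, z) = -z
-52*j(-11, 8) = -(-52)*8 = -52*(-8) = 416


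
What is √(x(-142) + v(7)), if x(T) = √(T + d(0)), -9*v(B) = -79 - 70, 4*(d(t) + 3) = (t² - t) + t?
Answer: √(149 + 9*I*√145)/3 ≈ 4.3027 + 1.3993*I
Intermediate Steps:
d(t) = -3 + t²/4 (d(t) = -3 + ((t² - t) + t)/4 = -3 + t²/4)
v(B) = 149/9 (v(B) = -(-79 - 70)/9 = -⅑*(-149) = 149/9)
x(T) = √(-3 + T) (x(T) = √(T + (-3 + (¼)*0²)) = √(T + (-3 + (¼)*0)) = √(T + (-3 + 0)) = √(T - 3) = √(-3 + T))
√(x(-142) + v(7)) = √(√(-3 - 142) + 149/9) = √(√(-145) + 149/9) = √(I*√145 + 149/9) = √(149/9 + I*√145)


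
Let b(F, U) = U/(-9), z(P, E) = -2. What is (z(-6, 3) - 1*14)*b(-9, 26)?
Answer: 416/9 ≈ 46.222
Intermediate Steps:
b(F, U) = -U/9 (b(F, U) = U*(-⅑) = -U/9)
(z(-6, 3) - 1*14)*b(-9, 26) = (-2 - 1*14)*(-⅑*26) = (-2 - 14)*(-26/9) = -16*(-26/9) = 416/9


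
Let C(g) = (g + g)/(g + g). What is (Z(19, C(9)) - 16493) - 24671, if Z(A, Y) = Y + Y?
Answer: -41162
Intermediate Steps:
C(g) = 1 (C(g) = (2*g)/((2*g)) = (2*g)*(1/(2*g)) = 1)
Z(A, Y) = 2*Y
(Z(19, C(9)) - 16493) - 24671 = (2*1 - 16493) - 24671 = (2 - 16493) - 24671 = -16491 - 24671 = -41162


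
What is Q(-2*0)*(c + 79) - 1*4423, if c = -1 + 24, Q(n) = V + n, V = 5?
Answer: -3913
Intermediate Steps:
Q(n) = 5 + n
c = 23
Q(-2*0)*(c + 79) - 1*4423 = (5 - 2*0)*(23 + 79) - 1*4423 = (5 + 0)*102 - 4423 = 5*102 - 4423 = 510 - 4423 = -3913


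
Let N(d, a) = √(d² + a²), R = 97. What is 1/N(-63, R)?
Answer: √13378/13378 ≈ 0.0086458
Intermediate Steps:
N(d, a) = √(a² + d²)
1/N(-63, R) = 1/(√(97² + (-63)²)) = 1/(√(9409 + 3969)) = 1/(√13378) = √13378/13378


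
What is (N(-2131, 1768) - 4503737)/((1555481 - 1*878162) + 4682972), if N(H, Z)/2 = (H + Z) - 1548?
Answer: -4507559/5360291 ≈ -0.84092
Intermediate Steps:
N(H, Z) = -3096 + 2*H + 2*Z (N(H, Z) = 2*((H + Z) - 1548) = 2*(-1548 + H + Z) = -3096 + 2*H + 2*Z)
(N(-2131, 1768) - 4503737)/((1555481 - 1*878162) + 4682972) = ((-3096 + 2*(-2131) + 2*1768) - 4503737)/((1555481 - 1*878162) + 4682972) = ((-3096 - 4262 + 3536) - 4503737)/((1555481 - 878162) + 4682972) = (-3822 - 4503737)/(677319 + 4682972) = -4507559/5360291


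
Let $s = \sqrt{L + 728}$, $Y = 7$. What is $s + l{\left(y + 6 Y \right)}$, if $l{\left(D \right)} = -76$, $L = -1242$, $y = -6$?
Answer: $-76 + i \sqrt{514} \approx -76.0 + 22.672 i$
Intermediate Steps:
$s = i \sqrt{514}$ ($s = \sqrt{-1242 + 728} = \sqrt{-514} = i \sqrt{514} \approx 22.672 i$)
$s + l{\left(y + 6 Y \right)} = i \sqrt{514} - 76 = -76 + i \sqrt{514}$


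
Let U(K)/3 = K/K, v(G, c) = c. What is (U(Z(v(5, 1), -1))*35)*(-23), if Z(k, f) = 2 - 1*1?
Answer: -2415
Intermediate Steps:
Z(k, f) = 1 (Z(k, f) = 2 - 1 = 1)
U(K) = 3 (U(K) = 3*(K/K) = 3*1 = 3)
(U(Z(v(5, 1), -1))*35)*(-23) = (3*35)*(-23) = 105*(-23) = -2415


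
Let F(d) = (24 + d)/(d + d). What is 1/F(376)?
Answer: 47/25 ≈ 1.8800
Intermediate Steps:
F(d) = (24 + d)/(2*d) (F(d) = (24 + d)/((2*d)) = (24 + d)*(1/(2*d)) = (24 + d)/(2*d))
1/F(376) = 1/((½)*(24 + 376)/376) = 1/((½)*(1/376)*400) = 1/(25/47) = 47/25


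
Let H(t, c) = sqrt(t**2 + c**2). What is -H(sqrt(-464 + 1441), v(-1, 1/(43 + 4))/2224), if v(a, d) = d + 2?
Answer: -3*sqrt(1186089158777)/104528 ≈ -31.257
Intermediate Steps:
v(a, d) = 2 + d
H(t, c) = sqrt(c**2 + t**2)
-H(sqrt(-464 + 1441), v(-1, 1/(43 + 4))/2224) = -sqrt(((2 + 1/(43 + 4))/2224)**2 + (sqrt(-464 + 1441))**2) = -sqrt(((2 + 1/47)*(1/2224))**2 + (sqrt(977))**2) = -sqrt(((2 + 1/47)*(1/2224))**2 + 977) = -sqrt(((95/47)*(1/2224))**2 + 977) = -sqrt((95/104528)**2 + 977) = -sqrt(9025/10926102784 + 977) = -sqrt(10674802428993/10926102784) = -3*sqrt(1186089158777)/104528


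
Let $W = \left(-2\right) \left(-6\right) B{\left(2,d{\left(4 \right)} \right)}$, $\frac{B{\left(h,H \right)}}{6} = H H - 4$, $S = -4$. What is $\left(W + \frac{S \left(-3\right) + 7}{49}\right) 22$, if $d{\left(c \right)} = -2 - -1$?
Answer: $- \frac{232430}{49} \approx -4743.5$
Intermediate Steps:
$d{\left(c \right)} = -1$ ($d{\left(c \right)} = -2 + 1 = -1$)
$B{\left(h,H \right)} = -24 + 6 H^{2}$ ($B{\left(h,H \right)} = 6 \left(H H - 4\right) = 6 \left(H^{2} - 4\right) = 6 \left(-4 + H^{2}\right) = -24 + 6 H^{2}$)
$W = -216$ ($W = \left(-2\right) \left(-6\right) \left(-24 + 6 \left(-1\right)^{2}\right) = 12 \left(-24 + 6 \cdot 1\right) = 12 \left(-24 + 6\right) = 12 \left(-18\right) = -216$)
$\left(W + \frac{S \left(-3\right) + 7}{49}\right) 22 = \left(-216 + \frac{\left(-4\right) \left(-3\right) + 7}{49}\right) 22 = \left(-216 + \left(12 + 7\right) \frac{1}{49}\right) 22 = \left(-216 + 19 \cdot \frac{1}{49}\right) 22 = \left(-216 + \frac{19}{49}\right) 22 = \left(- \frac{10565}{49}\right) 22 = - \frac{232430}{49}$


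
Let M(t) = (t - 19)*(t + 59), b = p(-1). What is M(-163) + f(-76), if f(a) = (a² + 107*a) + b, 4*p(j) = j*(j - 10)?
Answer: 66299/4 ≈ 16575.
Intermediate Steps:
p(j) = j*(-10 + j)/4 (p(j) = (j*(j - 10))/4 = (j*(-10 + j))/4 = j*(-10 + j)/4)
b = 11/4 (b = (¼)*(-1)*(-10 - 1) = (¼)*(-1)*(-11) = 11/4 ≈ 2.7500)
M(t) = (-19 + t)*(59 + t)
f(a) = 11/4 + a² + 107*a (f(a) = (a² + 107*a) + 11/4 = 11/4 + a² + 107*a)
M(-163) + f(-76) = (-1121 + (-163)² + 40*(-163)) + (11/4 + (-76)² + 107*(-76)) = (-1121 + 26569 - 6520) + (11/4 + 5776 - 8132) = 18928 - 9413/4 = 66299/4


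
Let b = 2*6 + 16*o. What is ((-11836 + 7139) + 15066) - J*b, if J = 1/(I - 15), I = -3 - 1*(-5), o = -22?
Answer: 134457/13 ≈ 10343.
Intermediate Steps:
I = 2 (I = -3 + 5 = 2)
J = -1/13 (J = 1/(2 - 15) = 1/(-13) = -1/13 ≈ -0.076923)
b = -340 (b = 2*6 + 16*(-22) = 12 - 352 = -340)
((-11836 + 7139) + 15066) - J*b = ((-11836 + 7139) + 15066) - (-1)*(-340)/13 = (-4697 + 15066) - 1*340/13 = 10369 - 340/13 = 134457/13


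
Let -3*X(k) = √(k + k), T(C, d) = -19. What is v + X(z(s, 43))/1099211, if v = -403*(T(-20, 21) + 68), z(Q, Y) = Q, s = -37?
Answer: -19747 - I*√74/3297633 ≈ -19747.0 - 2.6086e-6*I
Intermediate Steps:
X(k) = -√2*√k/3 (X(k) = -√(k + k)/3 = -√2*√k/3)
v = -19747 (v = -403*(-19 + 68) = -403*49 = -19747)
v + X(z(s, 43))/1099211 = -19747 - √2*√(-37)/3/1099211 = -19747 - √2*I*√37/3*(1/1099211) = -19747 - I*√74/3*(1/1099211) = -19747 - I*√74/3297633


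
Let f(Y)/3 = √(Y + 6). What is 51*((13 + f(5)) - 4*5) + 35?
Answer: -322 + 153*√11 ≈ 185.44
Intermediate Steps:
f(Y) = 3*√(6 + Y) (f(Y) = 3*√(Y + 6) = 3*√(6 + Y))
51*((13 + f(5)) - 4*5) + 35 = 51*((13 + 3*√(6 + 5)) - 4*5) + 35 = 51*((13 + 3*√11) - 20) + 35 = 51*(-7 + 3*√11) + 35 = (-357 + 153*√11) + 35 = -322 + 153*√11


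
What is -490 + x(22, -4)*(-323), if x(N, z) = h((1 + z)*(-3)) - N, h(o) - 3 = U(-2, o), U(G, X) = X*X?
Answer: -20516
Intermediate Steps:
U(G, X) = X²
h(o) = 3 + o²
x(N, z) = 3 + (-3 - 3*z)² - N (x(N, z) = (3 + ((1 + z)*(-3))²) - N = (3 + (-3 - 3*z)²) - N = 3 + (-3 - 3*z)² - N)
-490 + x(22, -4)*(-323) = -490 + (3 - 1*22 + 9*(1 - 4)²)*(-323) = -490 + (3 - 22 + 9*(-3)²)*(-323) = -490 + (3 - 22 + 9*9)*(-323) = -490 + (3 - 22 + 81)*(-323) = -490 + 62*(-323) = -490 - 20026 = -20516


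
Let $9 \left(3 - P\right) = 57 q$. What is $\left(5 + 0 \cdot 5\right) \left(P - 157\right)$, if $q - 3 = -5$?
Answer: $- \frac{2120}{3} \approx -706.67$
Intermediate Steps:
$q = -2$ ($q = 3 - 5 = -2$)
$P = \frac{47}{3}$ ($P = 3 - \frac{57 \left(-2\right)}{9} = 3 - - \frac{38}{3} = 3 + \frac{38}{3} = \frac{47}{3} \approx 15.667$)
$\left(5 + 0 \cdot 5\right) \left(P - 157\right) = \left(5 + 0 \cdot 5\right) \left(\frac{47}{3} - 157\right) = \left(5 + 0\right) \left(- \frac{424}{3}\right) = 5 \left(- \frac{424}{3}\right) = - \frac{2120}{3}$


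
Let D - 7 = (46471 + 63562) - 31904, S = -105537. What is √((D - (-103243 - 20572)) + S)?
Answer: √96414 ≈ 310.51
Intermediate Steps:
D = 78136 (D = 7 + ((46471 + 63562) - 31904) = 7 + (110033 - 31904) = 7 + 78129 = 78136)
√((D - (-103243 - 20572)) + S) = √((78136 - (-103243 - 20572)) - 105537) = √((78136 - 1*(-123815)) - 105537) = √((78136 + 123815) - 105537) = √(201951 - 105537) = √96414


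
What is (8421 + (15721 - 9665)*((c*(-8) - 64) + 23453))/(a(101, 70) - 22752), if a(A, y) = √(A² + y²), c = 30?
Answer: -3189802301280/517638403 - 140198765*√15101/517638403 ≈ -6195.5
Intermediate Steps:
(8421 + (15721 - 9665)*((c*(-8) - 64) + 23453))/(a(101, 70) - 22752) = (8421 + (15721 - 9665)*((30*(-8) - 64) + 23453))/(√(101² + 70²) - 22752) = (8421 + 6056*((-240 - 64) + 23453))/(√(10201 + 4900) - 22752) = (8421 + 6056*(-304 + 23453))/(√15101 - 22752) = (8421 + 6056*23149)/(-22752 + √15101) = (8421 + 140190344)/(-22752 + √15101) = 140198765/(-22752 + √15101)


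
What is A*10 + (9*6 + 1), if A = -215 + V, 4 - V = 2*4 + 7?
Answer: -2205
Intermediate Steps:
V = -11 (V = 4 - (2*4 + 7) = 4 - (8 + 7) = 4 - 1*15 = 4 - 15 = -11)
A = -226 (A = -215 - 11 = -226)
A*10 + (9*6 + 1) = -226*10 + (9*6 + 1) = -2260 + (54 + 1) = -2260 + 55 = -2205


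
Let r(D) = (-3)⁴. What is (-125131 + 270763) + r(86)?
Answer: 145713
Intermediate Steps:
r(D) = 81
(-125131 + 270763) + r(86) = (-125131 + 270763) + 81 = 145632 + 81 = 145713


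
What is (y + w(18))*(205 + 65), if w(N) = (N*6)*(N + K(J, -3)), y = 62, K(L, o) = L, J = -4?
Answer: 424980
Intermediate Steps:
w(N) = 6*N*(-4 + N) (w(N) = (N*6)*(N - 4) = (6*N)*(-4 + N) = 6*N*(-4 + N))
(y + w(18))*(205 + 65) = (62 + 6*18*(-4 + 18))*(205 + 65) = (62 + 6*18*14)*270 = (62 + 1512)*270 = 1574*270 = 424980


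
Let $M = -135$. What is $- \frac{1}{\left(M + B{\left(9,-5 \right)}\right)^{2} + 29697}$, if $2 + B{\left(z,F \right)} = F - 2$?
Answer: $- \frac{1}{50433} \approx -1.9828 \cdot 10^{-5}$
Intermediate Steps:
$B{\left(z,F \right)} = -4 + F$ ($B{\left(z,F \right)} = -2 + \left(F - 2\right) = -2 + \left(-2 + F\right) = -4 + F$)
$- \frac{1}{\left(M + B{\left(9,-5 \right)}\right)^{2} + 29697} = - \frac{1}{\left(-135 - 9\right)^{2} + 29697} = - \frac{1}{\left(-144\right)^{2} + 29697} = - \frac{1}{20736 + 29697} = - \frac{1}{50433}$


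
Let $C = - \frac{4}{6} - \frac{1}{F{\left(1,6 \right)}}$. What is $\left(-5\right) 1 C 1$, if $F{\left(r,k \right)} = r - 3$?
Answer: $\frac{5}{6} \approx 0.83333$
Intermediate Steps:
$F{\left(r,k \right)} = -3 + r$ ($F{\left(r,k \right)} = r - 3 = -3 + r$)
$C = - \frac{1}{6}$ ($C = - \frac{4}{6} - \frac{1}{-3 + 1} = \left(-4\right) \frac{1}{6} - \frac{1}{-2} = - \frac{2}{3} - - \frac{1}{2} = - \frac{2}{3} + \frac{1}{2} = - \frac{1}{6} \approx -0.16667$)
$\left(-5\right) 1 C 1 = \left(-5\right) 1 \left(- \frac{1}{6}\right) 1 = \left(-5\right) \left(- \frac{1}{6}\right) 1 = \frac{5}{6} \cdot 1 = \frac{5}{6}$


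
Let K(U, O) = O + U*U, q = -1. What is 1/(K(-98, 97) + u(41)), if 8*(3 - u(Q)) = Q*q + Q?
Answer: 1/9704 ≈ 0.00010305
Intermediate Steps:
K(U, O) = O + U²
u(Q) = 3 (u(Q) = 3 - (Q*(-1) + Q)/8 = 3 - (-Q + Q)/8 = 3 - ⅛*0 = 3 + 0 = 3)
1/(K(-98, 97) + u(41)) = 1/((97 + (-98)²) + 3) = 1/((97 + 9604) + 3) = 1/(9701 + 3) = 1/9704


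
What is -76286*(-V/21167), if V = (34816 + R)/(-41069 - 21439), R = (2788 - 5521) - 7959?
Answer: -460080866/330776709 ≈ -1.3909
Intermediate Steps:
R = -10692 (R = -2733 - 7959 = -10692)
V = -6031/15627 (V = (34816 - 10692)/(-41069 - 21439) = 24124/(-62508) = 24124*(-1/62508) = -6031/15627 ≈ -0.38593)
-76286*(-V/21167) = -76286/((-21167/(-6031/15627))) = -76286/((-21167*(-15627/6031))) = -76286/330776709/6031 = -76286*6031/330776709 = -460080866/330776709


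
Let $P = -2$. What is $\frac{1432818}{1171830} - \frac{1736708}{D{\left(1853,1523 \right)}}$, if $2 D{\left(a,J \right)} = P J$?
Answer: $\frac{339551452909}{297449515} \approx 1141.5$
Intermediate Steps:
$D{\left(a,J \right)} = - J$ ($D{\left(a,J \right)} = \frac{\left(-2\right) J}{2} = - J$)
$\frac{1432818}{1171830} - \frac{1736708}{D{\left(1853,1523 \right)}} = \frac{1432818}{1171830} - \frac{1736708}{\left(-1\right) 1523} = 1432818 \cdot \frac{1}{1171830} - \frac{1736708}{-1523} = \frac{238803}{195305} - - \frac{1736708}{1523} = \frac{238803}{195305} + \frac{1736708}{1523} = \frac{339551452909}{297449515}$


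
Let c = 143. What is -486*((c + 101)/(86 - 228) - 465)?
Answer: 16104582/71 ≈ 2.2683e+5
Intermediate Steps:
-486*((c + 101)/(86 - 228) - 465) = -486*((143 + 101)/(86 - 228) - 465) = -486*(244/(-142) - 465) = -486*(244*(-1/142) - 465) = -486*(-122/71 - 465) = -486*(-33137/71) = 16104582/71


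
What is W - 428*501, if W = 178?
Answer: -214250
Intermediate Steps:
W - 428*501 = 178 - 428*501 = 178 - 214428 = -214250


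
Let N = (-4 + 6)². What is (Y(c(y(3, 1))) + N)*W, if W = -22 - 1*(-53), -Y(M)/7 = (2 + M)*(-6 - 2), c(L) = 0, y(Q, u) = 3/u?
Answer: 3596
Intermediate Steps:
N = 4 (N = 2² = 4)
Y(M) = 112 + 56*M (Y(M) = -7*(2 + M)*(-6 - 2) = -7*(2 + M)*(-8) = -7*(-16 - 8*M) = 112 + 56*M)
W = 31 (W = -22 + 53 = 31)
(Y(c(y(3, 1))) + N)*W = ((112 + 56*0) + 4)*31 = ((112 + 0) + 4)*31 = (112 + 4)*31 = 116*31 = 3596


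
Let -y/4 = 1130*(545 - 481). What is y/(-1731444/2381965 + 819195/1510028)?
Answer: 80037853437491200/51018084789 ≈ 1.5688e+6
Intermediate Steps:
y = -289280 (y = -4520*(545 - 481) = -4520*64 = -4*72320 = -289280)
y/(-1731444/2381965 + 819195/1510028) = -289280/(-1731444/2381965 + 819195/1510028) = -289280/(-1731444*1/2381965 + 819195*(1/1510028)) = -289280/(-1731444/2381965 + 63015/116156) = -289280/(-51018084789/276679526540) = -289280*(-276679526540/51018084789) = 80037853437491200/51018084789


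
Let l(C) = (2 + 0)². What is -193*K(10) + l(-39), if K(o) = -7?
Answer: 1355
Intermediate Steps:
l(C) = 4 (l(C) = 2² = 4)
-193*K(10) + l(-39) = -193*(-7) + 4 = 1351 + 4 = 1355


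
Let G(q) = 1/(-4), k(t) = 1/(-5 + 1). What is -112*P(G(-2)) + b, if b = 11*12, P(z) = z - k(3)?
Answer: 132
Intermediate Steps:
k(t) = -1/4 (k(t) = 1/(-4) = -1/4)
G(q) = -1/4
P(z) = 1/4 + z (P(z) = z - 1*(-1/4) = z + 1/4 = 1/4 + z)
b = 132
-112*P(G(-2)) + b = -112*(1/4 - 1/4) + 132 = -112*0 + 132 = 0 + 132 = 132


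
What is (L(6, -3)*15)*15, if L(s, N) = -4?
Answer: -900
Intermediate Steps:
(L(6, -3)*15)*15 = -4*15*15 = -60*15 = -900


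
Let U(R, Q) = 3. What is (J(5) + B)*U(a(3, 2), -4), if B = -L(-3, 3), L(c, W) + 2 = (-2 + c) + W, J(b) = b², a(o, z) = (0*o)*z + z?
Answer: 87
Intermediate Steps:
a(o, z) = z (a(o, z) = 0*z + z = 0 + z = z)
L(c, W) = -4 + W + c (L(c, W) = -2 + ((-2 + c) + W) = -2 + (-2 + W + c) = -4 + W + c)
B = 4 (B = -(-4 + 3 - 3) = -1*(-4) = 4)
(J(5) + B)*U(a(3, 2), -4) = (5² + 4)*3 = (25 + 4)*3 = 29*3 = 87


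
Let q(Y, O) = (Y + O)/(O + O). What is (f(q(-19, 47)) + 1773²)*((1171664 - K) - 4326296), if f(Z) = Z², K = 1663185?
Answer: -33455189875022469/2209 ≈ -1.5145e+13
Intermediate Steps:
q(Y, O) = (O + Y)/(2*O) (q(Y, O) = (O + Y)/((2*O)) = (O + Y)*(1/(2*O)) = (O + Y)/(2*O))
(f(q(-19, 47)) + 1773²)*((1171664 - K) - 4326296) = (((½)*(47 - 19)/47)² + 1773²)*((1171664 - 1*1663185) - 4326296) = (((½)*(1/47)*28)² + 3143529)*((1171664 - 1663185) - 4326296) = ((14/47)² + 3143529)*(-491521 - 4326296) = (196/2209 + 3143529)*(-4817817) = (6944055757/2209)*(-4817817) = -33455189875022469/2209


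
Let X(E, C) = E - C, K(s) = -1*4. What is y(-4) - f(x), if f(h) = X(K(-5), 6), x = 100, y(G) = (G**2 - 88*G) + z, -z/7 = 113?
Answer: -413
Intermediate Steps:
z = -791 (z = -7*113 = -791)
y(G) = -791 + G**2 - 88*G (y(G) = (G**2 - 88*G) - 791 = -791 + G**2 - 88*G)
K(s) = -4
f(h) = -10 (f(h) = -4 - 1*6 = -4 - 6 = -10)
y(-4) - f(x) = (-791 + (-4)**2 - 88*(-4)) - 1*(-10) = (-791 + 16 + 352) + 10 = -423 + 10 = -413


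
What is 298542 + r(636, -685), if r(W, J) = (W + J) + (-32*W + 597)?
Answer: 278738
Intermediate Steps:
r(W, J) = 597 + J - 31*W (r(W, J) = (J + W) + (597 - 32*W) = 597 + J - 31*W)
298542 + r(636, -685) = 298542 + (597 - 685 - 31*636) = 298542 + (597 - 685 - 19716) = 298542 - 19804 = 278738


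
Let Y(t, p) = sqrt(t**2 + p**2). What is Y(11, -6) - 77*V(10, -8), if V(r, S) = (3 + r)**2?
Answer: -13013 + sqrt(157) ≈ -13000.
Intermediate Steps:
Y(t, p) = sqrt(p**2 + t**2)
Y(11, -6) - 77*V(10, -8) = sqrt((-6)**2 + 11**2) - 77*(3 + 10)**2 = sqrt(36 + 121) - 77*13**2 = sqrt(157) - 77*169 = sqrt(157) - 13013 = -13013 + sqrt(157)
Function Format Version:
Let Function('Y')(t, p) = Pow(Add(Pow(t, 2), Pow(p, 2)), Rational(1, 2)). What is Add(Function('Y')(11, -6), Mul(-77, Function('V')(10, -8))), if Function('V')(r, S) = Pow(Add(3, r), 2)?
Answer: Add(-13013, Pow(157, Rational(1, 2))) ≈ -13000.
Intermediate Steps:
Function('Y')(t, p) = Pow(Add(Pow(p, 2), Pow(t, 2)), Rational(1, 2))
Add(Function('Y')(11, -6), Mul(-77, Function('V')(10, -8))) = Add(Pow(Add(Pow(-6, 2), Pow(11, 2)), Rational(1, 2)), Mul(-77, Pow(Add(3, 10), 2))) = Add(Pow(Add(36, 121), Rational(1, 2)), Mul(-77, Pow(13, 2))) = Add(Pow(157, Rational(1, 2)), Mul(-77, 169)) = Add(Pow(157, Rational(1, 2)), -13013) = Add(-13013, Pow(157, Rational(1, 2)))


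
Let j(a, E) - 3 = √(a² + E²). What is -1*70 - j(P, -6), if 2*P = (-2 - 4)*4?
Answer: -73 - 6*√5 ≈ -86.416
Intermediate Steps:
P = -12 (P = ((-2 - 4)*4)/2 = (-6*4)/2 = (½)*(-24) = -12)
j(a, E) = 3 + √(E² + a²) (j(a, E) = 3 + √(a² + E²) = 3 + √(E² + a²))
-1*70 - j(P, -6) = -1*70 - (3 + √((-6)² + (-12)²)) = -70 - (3 + √(36 + 144)) = -70 - (3 + √180) = -70 - (3 + 6*√5) = -70 + (-3 - 6*√5) = -73 - 6*√5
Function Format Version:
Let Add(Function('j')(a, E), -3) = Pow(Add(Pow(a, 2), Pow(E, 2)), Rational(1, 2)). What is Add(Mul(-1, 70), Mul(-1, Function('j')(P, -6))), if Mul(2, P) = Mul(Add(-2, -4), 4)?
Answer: Add(-73, Mul(-6, Pow(5, Rational(1, 2)))) ≈ -86.416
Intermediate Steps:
P = -12 (P = Mul(Rational(1, 2), Mul(Add(-2, -4), 4)) = Mul(Rational(1, 2), Mul(-6, 4)) = Mul(Rational(1, 2), -24) = -12)
Function('j')(a, E) = Add(3, Pow(Add(Pow(E, 2), Pow(a, 2)), Rational(1, 2))) (Function('j')(a, E) = Add(3, Pow(Add(Pow(a, 2), Pow(E, 2)), Rational(1, 2))) = Add(3, Pow(Add(Pow(E, 2), Pow(a, 2)), Rational(1, 2))))
Add(Mul(-1, 70), Mul(-1, Function('j')(P, -6))) = Add(Mul(-1, 70), Mul(-1, Add(3, Pow(Add(Pow(-6, 2), Pow(-12, 2)), Rational(1, 2))))) = Add(-70, Mul(-1, Add(3, Pow(Add(36, 144), Rational(1, 2))))) = Add(-70, Mul(-1, Add(3, Pow(180, Rational(1, 2))))) = Add(-70, Mul(-1, Add(3, Mul(6, Pow(5, Rational(1, 2)))))) = Add(-70, Add(-3, Mul(-6, Pow(5, Rational(1, 2))))) = Add(-73, Mul(-6, Pow(5, Rational(1, 2))))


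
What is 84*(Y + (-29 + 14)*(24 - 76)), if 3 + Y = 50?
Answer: 69468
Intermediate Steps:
Y = 47 (Y = -3 + 50 = 47)
84*(Y + (-29 + 14)*(24 - 76)) = 84*(47 + (-29 + 14)*(24 - 76)) = 84*(47 - 15*(-52)) = 84*(47 + 780) = 84*827 = 69468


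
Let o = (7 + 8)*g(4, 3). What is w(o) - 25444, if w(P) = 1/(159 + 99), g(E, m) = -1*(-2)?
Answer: -6564551/258 ≈ -25444.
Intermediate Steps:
g(E, m) = 2
o = 30 (o = (7 + 8)*2 = 15*2 = 30)
w(P) = 1/258
w(o) - 25444 = 1/258 - 25444 = -6564551/258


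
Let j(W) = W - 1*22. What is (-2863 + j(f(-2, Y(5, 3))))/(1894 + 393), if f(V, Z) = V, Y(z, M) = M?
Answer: -2887/2287 ≈ -1.2624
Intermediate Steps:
j(W) = -22 + W (j(W) = W - 22 = -22 + W)
(-2863 + j(f(-2, Y(5, 3))))/(1894 + 393) = (-2863 + (-22 - 2))/(1894 + 393) = (-2863 - 24)/2287 = -2887*1/2287 = -2887/2287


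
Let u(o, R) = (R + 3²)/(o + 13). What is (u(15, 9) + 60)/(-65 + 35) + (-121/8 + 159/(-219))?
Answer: -365313/20440 ≈ -17.872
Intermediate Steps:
u(o, R) = (9 + R)/(13 + o) (u(o, R) = (R + 9)/(13 + o) = (9 + R)/(13 + o))
(u(15, 9) + 60)/(-65 + 35) + (-121/8 + 159/(-219)) = ((9 + 9)/(13 + 15) + 60)/(-65 + 35) + (-121/8 + 159/(-219)) = (18/28 + 60)/(-30) + (-121*⅛ + 159*(-1/219)) = ((1/28)*18 + 60)*(-1/30) + (-121/8 - 53/73) = (9/14 + 60)*(-1/30) - 9257/584 = (849/14)*(-1/30) - 9257/584 = -283/140 - 9257/584 = -365313/20440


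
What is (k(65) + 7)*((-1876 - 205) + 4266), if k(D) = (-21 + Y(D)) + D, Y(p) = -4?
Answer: 102695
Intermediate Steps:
k(D) = -25 + D (k(D) = (-21 - 4) + D = -25 + D)
(k(65) + 7)*((-1876 - 205) + 4266) = ((-25 + 65) + 7)*((-1876 - 205) + 4266) = (40 + 7)*(-2081 + 4266) = 47*2185 = 102695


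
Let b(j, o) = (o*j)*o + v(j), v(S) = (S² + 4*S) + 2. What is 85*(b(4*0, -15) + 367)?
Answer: 31365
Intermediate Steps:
v(S) = 2 + S² + 4*S
b(j, o) = 2 + j² + 4*j + j*o² (b(j, o) = (o*j)*o + (2 + j² + 4*j) = (j*o)*o + (2 + j² + 4*j) = j*o² + (2 + j² + 4*j) = 2 + j² + 4*j + j*o²)
85*(b(4*0, -15) + 367) = 85*((2 + (4*0)² + 4*(4*0) + (4*0)*(-15)²) + 367) = 85*((2 + 0² + 4*0 + 0*225) + 367) = 85*((2 + 0 + 0 + 0) + 367) = 85*(2 + 367) = 85*369 = 31365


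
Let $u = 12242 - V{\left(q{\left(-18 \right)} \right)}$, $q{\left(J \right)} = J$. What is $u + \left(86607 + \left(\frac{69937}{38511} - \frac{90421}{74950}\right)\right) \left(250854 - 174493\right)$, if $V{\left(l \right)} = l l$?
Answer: $\frac{19089074593021051109}{2886399450} \approx 6.6135 \cdot 10^{9}$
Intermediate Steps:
$V{\left(l \right)} = l^{2}$
$u = 11918$ ($u = 12242 - \left(-18\right)^{2} = 12242 - 324 = 11918$)
$u + \left(86607 + \left(\frac{69937}{38511} - \frac{90421}{74950}\right)\right) \left(250854 - 174493\right) = 11918 + \left(86607 + \left(\frac{69937}{38511} - \frac{90421}{74950}\right)\right) \left(250854 - 174493\right) = 11918 + \left(86607 + \left(69937 \cdot \frac{1}{38511} - \frac{90421}{74950}\right)\right) 76361 = 11918 + \left(86607 + \left(\frac{69937}{38511} - \frac{90421}{74950}\right)\right) 76361 = 11918 + \left(86607 + \frac{1759575019}{2886399450}\right) 76361 = 11918 + \frac{249984156741169}{2886399450} \cdot 76361 = 11918 + \frac{19089040192912406009}{2886399450} = \frac{19089074593021051109}{2886399450}$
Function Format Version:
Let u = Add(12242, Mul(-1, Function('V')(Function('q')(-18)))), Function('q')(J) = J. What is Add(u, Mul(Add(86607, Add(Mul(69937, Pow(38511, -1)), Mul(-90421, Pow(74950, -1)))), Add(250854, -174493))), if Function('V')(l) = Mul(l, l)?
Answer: Rational(19089074593021051109, 2886399450) ≈ 6.6135e+9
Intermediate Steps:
Function('V')(l) = Pow(l, 2)
u = 11918 (u = Add(12242, Mul(-1, Pow(-18, 2))) = Add(12242, Mul(-1, 324)) = Add(12242, -324) = 11918)
Add(u, Mul(Add(86607, Add(Mul(69937, Pow(38511, -1)), Mul(-90421, Pow(74950, -1)))), Add(250854, -174493))) = Add(11918, Mul(Add(86607, Add(Mul(69937, Pow(38511, -1)), Mul(-90421, Pow(74950, -1)))), Add(250854, -174493))) = Add(11918, Mul(Add(86607, Add(Mul(69937, Rational(1, 38511)), Mul(-90421, Rational(1, 74950)))), 76361)) = Add(11918, Mul(Add(86607, Add(Rational(69937, 38511), Rational(-90421, 74950))), 76361)) = Add(11918, Mul(Add(86607, Rational(1759575019, 2886399450)), 76361)) = Add(11918, Mul(Rational(249984156741169, 2886399450), 76361)) = Add(11918, Rational(19089040192912406009, 2886399450)) = Rational(19089074593021051109, 2886399450)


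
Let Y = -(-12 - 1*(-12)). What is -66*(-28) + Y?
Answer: 1848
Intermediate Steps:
Y = 0 (Y = -(-12 + 12) = -1*0 = 0)
-66*(-28) + Y = -66*(-28) + 0 = 1848 + 0 = 1848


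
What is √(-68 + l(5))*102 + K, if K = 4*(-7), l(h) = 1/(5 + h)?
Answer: -28 + 51*I*√6790/5 ≈ -28.0 + 840.5*I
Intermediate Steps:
K = -28
√(-68 + l(5))*102 + K = √(-68 + 1/(5 + 5))*102 - 28 = √(-68 + 1/10)*102 - 28 = √(-68 + ⅒)*102 - 28 = √(-679/10)*102 - 28 = (I*√6790/10)*102 - 28 = 51*I*√6790/5 - 28 = -28 + 51*I*√6790/5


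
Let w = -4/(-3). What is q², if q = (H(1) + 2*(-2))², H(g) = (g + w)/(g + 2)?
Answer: 707281/6561 ≈ 107.80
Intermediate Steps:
w = 4/3 (w = -4*(-⅓) = 4/3 ≈ 1.3333)
H(g) = (4/3 + g)/(2 + g) (H(g) = (g + 4/3)/(g + 2) = (4/3 + g)/(2 + g))
q = 841/81 (q = ((4/3 + 1)/(2 + 1) + 2*(-2))² = ((7/3)/3 - 4)² = ((⅓)*(7/3) - 4)² = (7/9 - 4)² = (-29/9)² = 841/81 ≈ 10.383)
q² = (841/81)² = 707281/6561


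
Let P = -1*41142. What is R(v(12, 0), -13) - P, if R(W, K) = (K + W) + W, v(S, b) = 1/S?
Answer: 246775/6 ≈ 41129.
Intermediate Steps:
P = -41142
R(W, K) = K + 2*W
R(v(12, 0), -13) - P = (-13 + 2/12) - 1*(-41142) = (-13 + 2*(1/12)) + 41142 = (-13 + ⅙) + 41142 = -77/6 + 41142 = 246775/6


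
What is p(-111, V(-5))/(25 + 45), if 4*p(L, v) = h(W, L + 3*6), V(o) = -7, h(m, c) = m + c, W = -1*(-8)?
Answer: -17/56 ≈ -0.30357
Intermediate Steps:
W = 8
h(m, c) = c + m
p(L, v) = 13/2 + L/4 (p(L, v) = ((L + 3*6) + 8)/4 = ((L + 18) + 8)/4 = ((18 + L) + 8)/4 = (26 + L)/4 = 13/2 + L/4)
p(-111, V(-5))/(25 + 45) = (13/2 + (¼)*(-111))/(25 + 45) = (13/2 - 111/4)/70 = (1/70)*(-85/4) = -17/56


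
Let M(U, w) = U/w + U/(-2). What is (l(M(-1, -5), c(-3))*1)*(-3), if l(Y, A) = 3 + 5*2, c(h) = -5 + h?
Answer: -39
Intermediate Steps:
M(U, w) = -U/2 + U/w (M(U, w) = U/w + U*(-1/2) = U/w - U/2 = -U/2 + U/w)
l(Y, A) = 13 (l(Y, A) = 3 + 10 = 13)
(l(M(-1, -5), c(-3))*1)*(-3) = (13*1)*(-3) = 13*(-3) = -39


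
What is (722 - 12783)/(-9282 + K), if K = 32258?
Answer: -12061/22976 ≈ -0.52494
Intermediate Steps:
(722 - 12783)/(-9282 + K) = (722 - 12783)/(-9282 + 32258) = -12061/22976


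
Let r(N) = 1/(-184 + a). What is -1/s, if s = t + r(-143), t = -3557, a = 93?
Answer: 91/323688 ≈ 0.00028114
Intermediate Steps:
r(N) = -1/91 (r(N) = 1/(-184 + 93) = 1/(-91) = -1/91)
s = -323688/91 (s = -3557 - 1/91 = -323688/91 ≈ -3557.0)
-1/s = -1/(-323688/91) = -1*(-91/323688) = 91/323688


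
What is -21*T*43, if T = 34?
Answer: -30702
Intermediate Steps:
-21*T*43 = -21*34*43 = -714*43 = -30702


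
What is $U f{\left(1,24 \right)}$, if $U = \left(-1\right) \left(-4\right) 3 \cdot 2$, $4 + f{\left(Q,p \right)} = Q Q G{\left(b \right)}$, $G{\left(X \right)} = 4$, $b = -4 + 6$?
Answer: $0$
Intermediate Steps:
$b = 2$
$f{\left(Q,p \right)} = -4 + 4 Q^{2}$ ($f{\left(Q,p \right)} = -4 + Q Q 4 = -4 + Q^{2} \cdot 4 = -4 + 4 Q^{2}$)
$U = 24$ ($U = 4 \cdot 3 \cdot 2 = 12 \cdot 2 = 24$)
$U f{\left(1,24 \right)} = 24 \left(-4 + 4 \cdot 1^{2}\right) = 24 \left(-4 + 4 \cdot 1\right) = 24 \left(-4 + 4\right) = 24 \cdot 0 = 0$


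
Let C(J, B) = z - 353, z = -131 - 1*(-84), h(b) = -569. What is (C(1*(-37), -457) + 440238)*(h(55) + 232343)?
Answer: 101943012612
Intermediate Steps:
z = -47 (z = -131 + 84 = -47)
C(J, B) = -400 (C(J, B) = -47 - 353 = -400)
(C(1*(-37), -457) + 440238)*(h(55) + 232343) = (-400 + 440238)*(-569 + 232343) = 439838*231774 = 101943012612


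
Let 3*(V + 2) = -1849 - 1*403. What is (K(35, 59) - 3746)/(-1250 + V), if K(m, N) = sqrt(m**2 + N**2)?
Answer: 5619/3004 - 3*sqrt(4706)/6008 ≈ 1.8363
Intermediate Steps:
K(m, N) = sqrt(N**2 + m**2)
V = -2258/3 (V = -2 + (-1849 - 1*403)/3 = -2 + (-1849 - 403)/3 = -2 + (1/3)*(-2252) = -2 - 2252/3 = -2258/3 ≈ -752.67)
(K(35, 59) - 3746)/(-1250 + V) = (sqrt(59**2 + 35**2) - 3746)/(-1250 - 2258/3) = (sqrt(3481 + 1225) - 3746)/(-6008/3) = (sqrt(4706) - 3746)*(-3/6008) = (-3746 + sqrt(4706))*(-3/6008) = 5619/3004 - 3*sqrt(4706)/6008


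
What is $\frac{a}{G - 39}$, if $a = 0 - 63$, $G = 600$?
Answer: $- \frac{21}{187} \approx -0.1123$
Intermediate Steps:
$a = -63$ ($a = 0 - 63 = -63$)
$\frac{a}{G - 39} = \frac{1}{600 - 39} \left(-63\right) = \frac{1}{561} \left(-63\right) = - \frac{21}{187}$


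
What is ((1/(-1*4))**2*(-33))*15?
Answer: -495/16 ≈ -30.938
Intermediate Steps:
((1/(-1*4))**2*(-33))*15 = ((1/(-4))**2*(-33))*15 = ((-1/4)**2*(-33))*15 = ((1/16)*(-33))*15 = -33/16*15 = -495/16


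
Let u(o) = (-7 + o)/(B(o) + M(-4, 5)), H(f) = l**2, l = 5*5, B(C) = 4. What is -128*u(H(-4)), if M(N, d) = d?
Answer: -26368/3 ≈ -8789.3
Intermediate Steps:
l = 25
H(f) = 625 (H(f) = 25**2 = 625)
u(o) = -7/9 + o/9 (u(o) = (-7 + o)/(4 + 5) = (-7 + o)/9 = (-7 + o)*(1/9) = -7/9 + o/9)
-128*u(H(-4)) = -128*(-7/9 + (1/9)*625) = -128*(-7/9 + 625/9) = -128*206/3 = -26368/3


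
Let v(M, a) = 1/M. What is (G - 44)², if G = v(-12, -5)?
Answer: 279841/144 ≈ 1943.3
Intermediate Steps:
G = -1/12 (G = 1/(-12) = -1/12 ≈ -0.083333)
(G - 44)² = (-1/12 - 44)² = (-529/12)² = 279841/144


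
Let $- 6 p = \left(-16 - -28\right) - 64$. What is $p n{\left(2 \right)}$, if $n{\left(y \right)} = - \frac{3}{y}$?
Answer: $-13$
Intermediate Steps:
$p = \frac{26}{3}$ ($p = - \frac{\left(-16 - -28\right) - 64}{6} = - \frac{\left(-16 + 28\right) - 64}{6} = - \frac{12 - 64}{6} = \left(- \frac{1}{6}\right) \left(-52\right) = \frac{26}{3} \approx 8.6667$)
$p n{\left(2 \right)} = \frac{26 \left(- \frac{3}{2}\right)}{3} = \frac{26 \left(\left(-3\right) \frac{1}{2}\right)}{3} = \frac{26}{3} \left(- \frac{3}{2}\right) = -13$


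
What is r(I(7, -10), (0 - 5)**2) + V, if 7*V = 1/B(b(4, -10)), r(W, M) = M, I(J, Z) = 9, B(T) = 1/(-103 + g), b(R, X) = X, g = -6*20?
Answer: -48/7 ≈ -6.8571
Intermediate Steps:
g = -120
B(T) = -1/223 (B(T) = 1/(-103 - 120) = 1/(-223) = -1/223)
V = -223/7 (V = 1/(7*(-1/223)) = (1/7)*(-223) = -223/7 ≈ -31.857)
r(I(7, -10), (0 - 5)**2) + V = (0 - 5)**2 - 223/7 = (-5)**2 - 223/7 = 25 - 223/7 = -48/7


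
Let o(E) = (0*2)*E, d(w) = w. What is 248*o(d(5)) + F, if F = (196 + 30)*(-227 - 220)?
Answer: -101022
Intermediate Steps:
o(E) = 0 (o(E) = 0*E = 0)
F = -101022 (F = 226*(-447) = -101022)
248*o(d(5)) + F = 248*0 - 101022 = 0 - 101022 = -101022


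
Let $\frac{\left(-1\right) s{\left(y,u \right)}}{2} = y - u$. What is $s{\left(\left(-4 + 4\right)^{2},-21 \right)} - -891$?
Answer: $849$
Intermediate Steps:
$s{\left(y,u \right)} = - 2 y + 2 u$ ($s{\left(y,u \right)} = - 2 \left(y - u\right) = - 2 y + 2 u$)
$s{\left(\left(-4 + 4\right)^{2},-21 \right)} - -891 = \left(- 2 \left(-4 + 4\right)^{2} + 2 \left(-21\right)\right) - -891 = \left(- 2 \cdot 0^{2} - 42\right) + 891 = \left(\left(-2\right) 0 - 42\right) + 891 = \left(0 - 42\right) + 891 = -42 + 891 = 849$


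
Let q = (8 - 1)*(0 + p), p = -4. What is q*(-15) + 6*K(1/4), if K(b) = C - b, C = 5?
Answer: 897/2 ≈ 448.50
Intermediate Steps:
q = -28 (q = (8 - 1)*(0 - 4) = 7*(-4) = -28)
K(b) = 5 - b
q*(-15) + 6*K(1/4) = -28*(-15) + 6*(5 - 1/4) = 420 + 6*(5 - 1/4) = 420 + 6*(19/4) = 420 + 57/2 = 897/2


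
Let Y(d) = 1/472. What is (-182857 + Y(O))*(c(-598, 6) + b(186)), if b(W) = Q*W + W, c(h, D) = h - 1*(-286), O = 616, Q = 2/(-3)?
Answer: 10788562875/236 ≈ 4.5714e+7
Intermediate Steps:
Q = -2/3 (Q = 2*(-1/3) = -2/3 ≈ -0.66667)
Y(d) = 1/472
c(h, D) = 286 + h (c(h, D) = h + 286 = 286 + h)
b(W) = W/3 (b(W) = -2*W/3 + W = W/3)
(-182857 + Y(O))*(c(-598, 6) + b(186)) = (-182857 + 1/472)*((286 - 598) + (1/3)*186) = -86308503*(-312 + 62)/472 = -86308503/472*(-250) = 10788562875/236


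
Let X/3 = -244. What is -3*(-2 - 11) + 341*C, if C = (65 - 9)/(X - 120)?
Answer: 3533/213 ≈ 16.587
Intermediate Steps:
X = -732 (X = 3*(-244) = -732)
C = -14/213 (C = (65 - 9)/(-732 - 120) = 56/(-852) = 56*(-1/852) = -14/213 ≈ -0.065728)
-3*(-2 - 11) + 341*C = -3*(-2 - 11) + 341*(-14/213) = -3*(-13) - 4774/213 = 39 - 4774/213 = 3533/213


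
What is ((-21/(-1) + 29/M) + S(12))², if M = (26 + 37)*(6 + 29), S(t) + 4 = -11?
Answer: 175801081/4862025 ≈ 36.158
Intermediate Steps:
S(t) = -15 (S(t) = -4 - 11 = -15)
M = 2205 (M = 63*35 = 2205)
((-21/(-1) + 29/M) + S(12))² = ((-21/(-1) + 29/2205) - 15)² = ((-21*(-1) + 29*(1/2205)) - 15)² = ((21 + 29/2205) - 15)² = (46334/2205 - 15)² = (13259/2205)² = 175801081/4862025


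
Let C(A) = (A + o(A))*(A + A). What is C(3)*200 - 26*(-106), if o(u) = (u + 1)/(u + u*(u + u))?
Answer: 46092/7 ≈ 6584.6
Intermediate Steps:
o(u) = (1 + u)/(u + 2*u**2) (o(u) = (1 + u)/(u + u*(2*u)) = (1 + u)/(u + 2*u**2))
C(A) = 2*A*(A + (1 + A)/(A*(1 + 2*A))) (C(A) = (A + (1 + A)/(A*(1 + 2*A)))*(A + A) = (A + (1 + A)/(A*(1 + 2*A)))*(2*A) = 2*A*(A + (1 + A)/(A*(1 + 2*A))))
C(3)*200 - 26*(-106) = (2*(1 + 3 + 3**2*(1 + 2*3))/(1 + 2*3))*200 - 26*(-106) = (2*(1 + 3 + 9*(1 + 6))/(1 + 6))*200 - 1*(-2756) = (2*(1 + 3 + 9*7)/7)*200 + 2756 = (2*(1/7)*(1 + 3 + 63))*200 + 2756 = (2*(1/7)*67)*200 + 2756 = (134/7)*200 + 2756 = 26800/7 + 2756 = 46092/7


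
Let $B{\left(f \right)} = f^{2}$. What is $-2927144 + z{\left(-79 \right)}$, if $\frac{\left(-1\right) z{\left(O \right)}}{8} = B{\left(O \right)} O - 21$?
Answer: $1017336$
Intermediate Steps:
$z{\left(O \right)} = 168 - 8 O^{3}$ ($z{\left(O \right)} = - 8 \left(O^{2} O - 21\right) = - 8 \left(O^{3} - 21\right) = - 8 \left(-21 + O^{3}\right) = 168 - 8 O^{3}$)
$-2927144 + z{\left(-79 \right)} = -2927144 - \left(-168 + 8 \left(-79\right)^{3}\right) = -2927144 + \left(168 - -3944312\right) = -2927144 + \left(168 + 3944312\right) = -2927144 + 3944480 = 1017336$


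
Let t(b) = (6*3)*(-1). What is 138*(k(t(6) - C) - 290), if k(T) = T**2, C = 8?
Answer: 53268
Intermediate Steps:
t(b) = -18 (t(b) = 18*(-1) = -18)
138*(k(t(6) - C) - 290) = 138*((-18 - 1*8)**2 - 290) = 138*((-18 - 8)**2 - 290) = 138*((-26)**2 - 290) = 138*(676 - 290) = 138*386 = 53268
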